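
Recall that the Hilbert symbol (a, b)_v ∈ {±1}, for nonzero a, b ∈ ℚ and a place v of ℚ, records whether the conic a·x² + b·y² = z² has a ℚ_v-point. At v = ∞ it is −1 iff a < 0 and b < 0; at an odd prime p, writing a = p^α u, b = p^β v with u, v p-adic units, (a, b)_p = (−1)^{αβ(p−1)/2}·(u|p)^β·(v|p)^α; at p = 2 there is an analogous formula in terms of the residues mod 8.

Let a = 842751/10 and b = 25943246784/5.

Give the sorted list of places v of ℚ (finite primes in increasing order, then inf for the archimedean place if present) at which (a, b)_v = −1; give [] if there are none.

[5, 37]

(a, b) ≡ (390, 555) mod (ℚ^×)²; places V = {2, 3, 5, 7, 13, 37, ∞}.
(a,b)_∞: sgn(390)=+, sgn(555)=+, so +1.
(a,b)_5: α=-1, u≡3; β=-1, v≡4 (mod 5); (3|5)=-1, (4|5)=+1; sign (−1)^0·-1^-1·+1^-1 = -1.
(a,b)_7: α=4, u≡5; β=4, v≡1 (mod 7); (5|7)=-1, (1|7)=+1; sign (−1)^0·-1^4·+1^4 = +1.
(a,b)_3: α=3, u≡1; β=3, v≡2 (mod 3); (1|3)=+1, (2|3)=-1; sign (−1)^1·+1^3·-1^3 = +1.
(a,b)_37: α=0, u≡15; β=1, v≡22 (mod 37); (15|37)=-1, (22|37)=-1; sign (−1)^0·-1^1·-1^0 = -1.
(a,b)_13: α=1, u≡10; β=2, v≡1 (mod 13); (10|13)=+1, (1|13)=+1; sign (−1)^0·+1^2·+1^1 = +1.
(a,b)_2: α=-1, β=6; u≡3, v≡3 (mod 8); ε(u)ε(v)=1·1, αω(v)=-1·1, βω(u)=6·1; sum ≡ 0  ⇒  +1.
Ram(390, 555) = {5, 37}; no ℚ_5-point on the conic.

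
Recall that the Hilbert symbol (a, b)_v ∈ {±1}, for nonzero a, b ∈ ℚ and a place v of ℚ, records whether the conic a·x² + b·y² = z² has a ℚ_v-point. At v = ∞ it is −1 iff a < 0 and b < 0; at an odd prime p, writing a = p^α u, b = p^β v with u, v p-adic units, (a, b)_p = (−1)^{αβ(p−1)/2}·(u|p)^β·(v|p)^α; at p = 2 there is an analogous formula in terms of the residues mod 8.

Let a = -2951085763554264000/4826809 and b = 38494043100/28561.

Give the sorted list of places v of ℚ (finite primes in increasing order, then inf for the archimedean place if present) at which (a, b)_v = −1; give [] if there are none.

(a, b) ≡ (-15, 6519) mod (ℚ^×)²; places V = {2, 3, 5, 7, 13, 41, 53, ∞}.
(a,b)_13: α=-6, u≡11; β=-4, v≡6 (mod 13); (11|13)=-1, (6|13)=-1; sign (−1)^0·-1^-4·-1^-6 = +1.
(a,b)_53: α=2, u≡16; β=1, v≡13 (mod 53); (16|53)=+1, (13|53)=+1; sign (−1)^0·+1^1·+1^2 = +1.
(a,b)_41: α=2, u≡30; β=1, v≡25 (mod 41); (30|41)=-1, (25|41)=+1; sign (−1)^0·-1^1·+1^2 = -1.
(a,b)_3: α=13, u≡1; β=11, v≡1 (mod 3); (1|3)=+1, (1|3)=+1; sign (−1)^1·+1^11·+1^13 = -1.
(a,b)_∞: sgn(-15)=−, sgn(6519)=+, so +1.
(a,b)_2: α=6, β=2; u≡1, v≡7 (mod 8); ε(u)ε(v)=0·1, αω(v)=6·0, βω(u)=2·0; sum ≡ 0  ⇒  +1.
(a,b)_7: α=2, u≡6; β=0, v≡2 (mod 7); (6|7)=-1, (2|7)=+1; sign (−1)^0·-1^0·+1^2 = +1.
(a,b)_5: α=3, u≡2; β=2, v≡4 (mod 5); (2|5)=-1, (4|5)=+1; sign (−1)^0·-1^2·+1^3 = +1.
|Ram(-15, 6519)| = 2, even; anisotropic at {3, 41}.

[3, 41]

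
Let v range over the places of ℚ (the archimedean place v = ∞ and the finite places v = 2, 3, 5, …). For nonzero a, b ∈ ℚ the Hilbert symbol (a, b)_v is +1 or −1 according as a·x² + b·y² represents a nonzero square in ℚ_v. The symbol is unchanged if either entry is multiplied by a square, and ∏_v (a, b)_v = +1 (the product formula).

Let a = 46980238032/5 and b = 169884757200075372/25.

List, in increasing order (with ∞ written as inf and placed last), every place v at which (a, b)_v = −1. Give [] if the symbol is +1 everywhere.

(a, b) ≡ (39585, 203) mod (ℚ^×)²; places V = {2, 3, 5, 7, 13, 29, ∞}.
(a,b)_∞: sgn(39585)=+, sgn(203)=+, so +1.
(a,b)_7: α=3, u≡6; β=5, v≡1 (mod 7); (6|7)=-1, (1|7)=+1; sign (−1)^1·-1^5·+1^3 = +1.
(a,b)_3: α=3, u≡1; β=6, v≡2 (mod 3); (1|3)=+1, (2|3)=-1; sign (−1)^0·+1^6·-1^3 = -1.
(a,b)_29: α=3, u≡10; β=5, v≡1 (mod 29); (10|29)=-1, (1|29)=+1; sign (−1)^0·-1^5·+1^3 = -1.
(a,b)_5: α=-1, u≡2; β=-2, v≡2 (mod 5); (2|5)=-1, (2|5)=-1; sign (−1)^0·-1^-2·-1^-1 = -1.
(a,b)_13: α=1, u≡3; β=2, v≡7 (mod 13); (3|13)=+1, (7|13)=-1; sign (−1)^0·+1^2·-1^1 = -1.
(a,b)_2: α=4, β=2; u≡1, v≡3 (mod 8); ε(u)ε(v)=0·1, αω(v)=4·1, βω(u)=2·0; sum ≡ 0  ⇒  +1.
|Ram(39585, 203)| = 4, even; anisotropic at {3, 5, 13, 29}.

[3, 5, 13, 29]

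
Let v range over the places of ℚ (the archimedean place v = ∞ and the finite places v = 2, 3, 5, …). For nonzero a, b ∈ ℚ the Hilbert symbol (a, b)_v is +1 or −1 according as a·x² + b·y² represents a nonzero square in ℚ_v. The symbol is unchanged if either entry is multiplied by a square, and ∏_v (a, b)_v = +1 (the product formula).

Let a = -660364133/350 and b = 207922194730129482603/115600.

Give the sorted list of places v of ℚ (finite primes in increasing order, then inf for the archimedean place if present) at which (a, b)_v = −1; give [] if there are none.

[2, 3, 7, 11]

(a, b) ≡ (-38038, 5187) mod (ℚ^×)²; places V = {2, 3, 5, 7, 11, 13, 17, 19, 29, ∞}.
(a,b)_29: α=2, u≡10; β=2, v≡20 (mod 29); (10|29)=-1, (20|29)=+1; sign (−1)^0·-1^2·+1^2 = +1.
(a,b)_7: α=-1, u≡5; β=3, v≡3 (mod 7); (5|7)=-1, (3|7)=-1; sign (−1)^1·-1^3·-1^-1 = -1.
(a,b)_5: α=-2, u≡3; β=-2, v≡2 (mod 5); (3|5)=-1, (2|5)=-1; sign (−1)^0·-1^-2·-1^-2 = +1.
(a,b)_13: α=1, u≡1; β=3, v≡1 (mod 13); (1|13)=+1, (1|13)=+1; sign (−1)^0·+1^3·+1^1 = +1.
(a,b)_19: α=1, u≡13; β=3, v≡6 (mod 19); (13|19)=-1, (6|19)=+1; sign (−1)^1·-1^3·+1^1 = +1.
(a,b)_17: α=2, u≡16; β=-2, v≡4 (mod 17); (16|17)=+1, (4|17)=+1; sign (−1)^0·+1^-2·+1^2 = +1.
(a,b)_2: α=-1, β=-4; u≡5, v≡3 (mod 8); ε(u)ε(v)=0·1, αω(v)=-1·1, βω(u)=-4·1; sum ≡ 1  ⇒  -1.
(a,b)_∞: sgn(-38038)=−, sgn(5187)=+, so +1.
(a,b)_3: α=0, u≡2; β=3, v≡1 (mod 3); (2|3)=-1, (1|3)=+1; sign (−1)^0·-1^3·+1^0 = -1.
(a,b)_11: α=1, u≡10; β=6, v≡2 (mod 11); (10|11)=-1, (2|11)=-1; sign (−1)^0·-1^6·-1^1 = -1.
(-38038, 5187 / ℚ) ramifies at {2, 3, 7, 11}: a division algebra.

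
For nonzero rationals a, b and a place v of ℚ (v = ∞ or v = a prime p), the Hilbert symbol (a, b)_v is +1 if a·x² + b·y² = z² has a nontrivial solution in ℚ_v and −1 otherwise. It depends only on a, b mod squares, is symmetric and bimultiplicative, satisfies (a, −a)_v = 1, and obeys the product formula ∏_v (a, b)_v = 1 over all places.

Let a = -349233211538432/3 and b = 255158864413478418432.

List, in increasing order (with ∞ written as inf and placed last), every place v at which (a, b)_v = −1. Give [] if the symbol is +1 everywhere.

[3, 29]

Mod squares: a ≡ -69, b ≡ 16804398. Check v ∈ {∞, 2, 3, 13, 17, 19, 23, 29}.
v=17: a=17^2·(≡1), b=17^3·(≡11) mod 17; (1|17)=+1, (11|17)=-1; (−1)^{2·3·8}·(+1)^3·(-1)^2 = +1.
v=23: a=23^1·(≡21), b=23^1·(≡2) mod 23; (21|23)=-1, (2|23)=+1; (−1)^{1·1·11}·(-1)^1·(+1)^1 = +1.
v=19: a=19^2·(≡1), b=19^3·(≡6) mod 19; (1|19)=+1, (6|19)=+1; (−1)^{2·3·9}·(+1)^3·(+1)^2 = +1.
v=29: a=29^2·(≡10), b=29^3·(≡7) mod 29; (10|29)=-1, (7|29)=+1; (−1)^{2·3·14}·(-1)^3·(+1)^2 = -1.
v=∞: -69 < 0 and 16804398 > 0  ⇒  (a,b)_∞ = +1.
v=2: v_2(a)=10, v_2(b)=11; units ≡ 3, 7 (mod 8); ε·ε+αω+βω = 1·1+10·0+11·1 ≡ 0  ⇒  (a,b)_2 = +1.
v=3: a=3^-1·(≡1), b=3^1·(≡1) mod 3; (1|3)=+1, (1|3)=+1; (−1)^{-1·1·1}·(+1)^1·(+1)^-1 = -1.
v=13: a=13^2·(≡9), b=13^3·(≡10) mod 13; (9|13)=+1, (10|13)=+1; (−1)^{2·3·6}·(+1)^3·(+1)^2 = +1.
Ram(-69, 16804398) = {3, 29}; no ℚ_3-point on the conic.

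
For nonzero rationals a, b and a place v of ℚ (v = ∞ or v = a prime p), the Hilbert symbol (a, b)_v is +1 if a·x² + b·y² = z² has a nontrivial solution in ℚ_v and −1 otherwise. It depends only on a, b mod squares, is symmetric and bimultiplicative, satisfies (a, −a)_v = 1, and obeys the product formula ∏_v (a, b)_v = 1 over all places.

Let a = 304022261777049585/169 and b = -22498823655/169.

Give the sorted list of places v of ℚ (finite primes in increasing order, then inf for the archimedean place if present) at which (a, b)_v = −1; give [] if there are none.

[5, 7, 31, 37]

Mod squares: a ≡ 185, b ≡ -202895. Check v ∈ {∞, 2, 3, 5, 7, 11, 13, 17, 31, 37}.
v=2: v_2(a)=0, v_2(b)=0; units ≡ 1, 1 (mod 8); ε·ε+αω+βω = 0·0+0·0+0·0 ≡ 0  ⇒  (a,b)_2 = +1.
v=37: a=37^3·(≡20), b=37^2·(≡29) mod 37; (20|37)=-1, (29|37)=-1; (−1)^{3·2·18}·(-1)^2·(-1)^3 = -1.
v=3: a=3^6·(≡2), b=3^4·(≡1) mod 3; (2|3)=-1, (1|3)=+1; (−1)^{6·4·1}·(-1)^4·(+1)^6 = +1.
v=17: a=17^2·(≡4), b=17^1·(≡15) mod 17; (4|17)=+1, (15|17)=+1; (−1)^{2·1·8}·(+1)^1·(+1)^2 = +1.
v=∞: 185 > 0 and -202895 < 0  ⇒  (a,b)_∞ = +1.
v=7: a=7^2·(≡5), b=7^1·(≡4) mod 7; (5|7)=-1, (4|7)=+1; (−1)^{2·1·3}·(-1)^1·(+1)^2 = -1.
v=13: a=13^-2·(≡3), b=13^-2·(≡4) mod 13; (3|13)=+1, (4|13)=+1; (−1)^{-2·-2·6}·(+1)^-2·(+1)^-2 = +1.
v=5: a=5^1·(≡3), b=5^1·(≡1) mod 5; (3|5)=-1, (1|5)=+1; (−1)^{1·1·2}·(-1)^1·(+1)^1 = -1.
v=11: a=11^2·(≡1), b=11^1·(≡10) mod 11; (1|11)=+1, (10|11)=-1; (−1)^{2·1·5}·(+1)^1·(-1)^2 = +1.
v=31: a=31^2·(≡30), b=31^1·(≡26) mod 31; (30|31)=-1, (26|31)=-1; (−1)^{2·1·15}·(-1)^1·(-1)^2 = -1.
|Ram(185, -202895)| = 4, even; anisotropic at {5, 7, 31, 37}.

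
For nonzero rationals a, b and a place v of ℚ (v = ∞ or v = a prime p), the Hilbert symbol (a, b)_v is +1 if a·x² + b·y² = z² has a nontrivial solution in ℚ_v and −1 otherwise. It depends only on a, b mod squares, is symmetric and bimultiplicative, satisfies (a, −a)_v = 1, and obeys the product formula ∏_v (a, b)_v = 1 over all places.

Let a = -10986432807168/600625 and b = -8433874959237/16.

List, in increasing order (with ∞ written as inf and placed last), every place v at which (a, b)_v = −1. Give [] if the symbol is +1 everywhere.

(a, b) ≡ (-12857, -269997) mod (ℚ^×)²; places V = {2, 3, 5, 7, 13, 23, 29, 31, 43, ∞}.
(a,b)_23: α=1, u≡13; β=3, v≡7 (mod 23); (13|23)=+1, (7|23)=-1; sign (−1)^1·+1^3·-1^1 = +1.
(a,b)_31: α=-2, u≡14; β=0, v≡29 (mod 31); (14|31)=+1, (29|31)=-1; sign (−1)^0·+1^0·-1^-2 = +1.
(a,b)_5: α=-4, u≡2; β=0, v≡3 (mod 5); (2|5)=-1, (3|5)=-1; sign (−1)^0·-1^0·-1^-4 = +1.
(a,b)_13: α=1, u≡12; β=1, v≡6 (mod 13); (12|13)=+1, (6|13)=-1; sign (−1)^0·+1^1·-1^1 = -1.
(a,b)_43: α=1, u≡42; β=1, v≡8 (mod 43); (42|43)=-1, (8|43)=-1; sign (−1)^1·-1^1·-1^1 = -1.
(a,b)_7: α=2, u≡1; β=1, v≡6 (mod 7); (1|7)=+1, (6|7)=-1; sign (−1)^0·+1^1·-1^2 = +1.
(a,b)_2: α=8, β=-4; u≡7, v≡3 (mod 8); ε(u)ε(v)=1·1, αω(v)=8·1, βω(u)=-4·0; sum ≡ 1  ⇒  -1.
(a,b)_3: α=4, u≡1; β=11, v≡1 (mod 3); (1|3)=+1, (1|3)=+1; sign (−1)^0·+1^11·+1^4 = +1.
(a,b)_29: α=2, u≡15; β=0, v≡1 (mod 29); (15|29)=-1, (1|29)=+1; sign (−1)^0·-1^0·+1^2 = +1.
(a,b)_∞: sgn(-12857)=−, sgn(-269997)=−, so -1.
(-12857, -269997 / ℚ) ramifies at {2, 13, 43, ∞}: a division algebra.

[2, 13, 43, inf]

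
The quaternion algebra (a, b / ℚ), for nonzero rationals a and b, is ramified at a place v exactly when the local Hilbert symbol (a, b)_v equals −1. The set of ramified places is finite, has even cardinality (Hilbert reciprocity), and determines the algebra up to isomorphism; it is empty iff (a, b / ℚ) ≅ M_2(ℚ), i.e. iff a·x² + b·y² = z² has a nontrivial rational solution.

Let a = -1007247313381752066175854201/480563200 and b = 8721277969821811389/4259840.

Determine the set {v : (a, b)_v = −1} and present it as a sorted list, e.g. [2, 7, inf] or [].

Mod squares: a ≡ -372853, b ≡ 3811773485. Check v ∈ {∞, 2, 3, 5, 13, 19, 23, 29, 31, 37, 41, 43}.
v=5: a=5^-2·(≡3), b=5^-1·(≡3) mod 5; (3|5)=-1, (3|5)=-1; (−1)^{-2·-1·2}·(-1)^-1·(-1)^-2 = -1.
v=13: a=13^-1·(≡12), b=13^-1·(≡4) mod 13; (12|13)=+1, (4|13)=+1; (−1)^{-1·-1·6}·(+1)^-1·(+1)^-1 = +1.
v=2: v_2(a)=-12, v_2(b)=-16; units ≡ 3, 5 (mod 8); ε·ε+αω+βω = 1·0+-12·1+-16·1 ≡ 0  ⇒  (a,b)_2 = +1.
v=43: a=43^1·(≡17), b=43^1·(≡30) mod 43; (17|43)=+1, (30|43)=-1; (−1)^{1·1·21}·(+1)^1·(-1)^1 = +1.
v=23: a=23^5·(≡3), b=23^4·(≡11) mod 23; (3|23)=+1, (11|23)=-1; (−1)^{5·4·11}·(+1)^4·(-1)^5 = -1.
v=41: a=41^2·(≡20), b=41^1·(≡31) mod 41; (20|41)=+1, (31|41)=+1; (−1)^{2·1·20}·(+1)^1·(+1)^2 = +1.
v=∞: -372853 < 0 and 3811773485 > 0  ⇒  (a,b)_∞ = +1.
v=19: a=19^-2·(≡8), b=19^0·(≡10) mod 19; (8|19)=-1, (10|19)=-1; (−1)^{-2·0·9}·(-1)^0·(-1)^-2 = +1.
v=29: a=29^1·(≡11), b=29^1·(≡20) mod 29; (11|29)=-1, (20|29)=+1; (−1)^{1·1·14}·(-1)^1·(+1)^1 = -1.
v=31: a=31^4·(≡29), b=31^1·(≡8) mod 31; (29|31)=-1, (8|31)=+1; (−1)^{4·1·15}·(-1)^1·(+1)^4 = -1.
v=3: a=3^10·(≡2), b=3^12·(≡2) mod 3; (2|3)=-1, (2|3)=-1; (−1)^{10·12·1}·(-1)^12·(-1)^10 = +1.
v=37: a=37^2·(≡30), b=37^1·(≡29) mod 37; (30|37)=+1, (29|37)=-1; (−1)^{2·1·18}·(+1)^1·(-1)^2 = +1.
(-372853, 3811773485 / ℚ) ramifies at {5, 23, 29, 31}: a division algebra.

[5, 23, 29, 31]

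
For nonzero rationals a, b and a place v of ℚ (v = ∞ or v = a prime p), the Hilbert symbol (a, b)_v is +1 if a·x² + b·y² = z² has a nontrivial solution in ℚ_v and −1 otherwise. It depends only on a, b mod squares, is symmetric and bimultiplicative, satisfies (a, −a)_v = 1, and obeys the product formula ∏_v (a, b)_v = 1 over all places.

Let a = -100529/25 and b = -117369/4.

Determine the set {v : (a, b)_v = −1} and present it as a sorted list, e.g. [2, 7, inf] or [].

Mod squares: a ≡ -100529, b ≡ -161. Check v ∈ {∞, 2, 3, 5, 7, 11, 13, 19, 23, 37}.
v=5: a=5^-2·(≡1), b=5^0·(≡4) mod 5; (1|5)=+1, (4|5)=+1; (−1)^{-2·0·2}·(+1)^0·(+1)^-2 = +1.
v=37: a=37^1·(≡26), b=37^0·(≡8) mod 37; (26|37)=+1, (8|37)=-1; (−1)^{1·0·18}·(+1)^0·(-1)^1 = -1.
v=23: a=23^0·(≡2), b=23^1·(≡18) mod 23; (2|23)=+1, (18|23)=+1; (−1)^{0·1·11}·(+1)^1·(+1)^0 = +1.
v=13: a=13^1·(≡11), b=13^0·(≡2) mod 13; (11|13)=-1, (2|13)=-1; (−1)^{1·0·6}·(-1)^0·(-1)^1 = -1.
v=∞: -100529 < 0 and -161 < 0  ⇒  (a,b)_∞ = -1.
v=19: a=19^1·(≡8), b=19^0·(≡8) mod 19; (8|19)=-1, (8|19)=-1; (−1)^{1·0·9}·(-1)^0·(-1)^1 = -1.
v=2: v_2(a)=0, v_2(b)=-2; units ≡ 7, 7 (mod 8); ε·ε+αω+βω = 1·1+0·0+-2·0 ≡ 1  ⇒  (a,b)_2 = -1.
v=11: a=11^1·(≡8), b=11^0·(≡3) mod 11; (8|11)=-1, (3|11)=+1; (−1)^{1·0·5}·(-1)^0·(+1)^1 = +1.
v=7: a=7^0·(≡3), b=7^1·(≡3) mod 7; (3|7)=-1, (3|7)=-1; (−1)^{0·1·3}·(-1)^1·(-1)^0 = -1.
v=3: a=3^0·(≡1), b=3^6·(≡1) mod 3; (1|3)=+1, (1|3)=+1; (−1)^{0·6·1}·(+1)^6·(+1)^0 = +1.
|Ram(-100529, -161)| = 6, even; anisotropic at {2, 7, 13, 19, 37, ∞}.

[2, 7, 13, 19, 37, inf]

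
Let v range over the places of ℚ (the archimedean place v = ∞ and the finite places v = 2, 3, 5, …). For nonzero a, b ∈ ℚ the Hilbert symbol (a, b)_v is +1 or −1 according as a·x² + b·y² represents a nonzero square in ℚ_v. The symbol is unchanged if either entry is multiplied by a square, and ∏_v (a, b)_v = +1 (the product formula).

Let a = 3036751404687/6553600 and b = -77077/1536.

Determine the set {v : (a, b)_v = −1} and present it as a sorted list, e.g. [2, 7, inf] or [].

[3, 23]

Mod squares: a ≡ 23, b ≡ -78. Check v ∈ {∞, 2, 3, 5, 7, 11, 13, 23}.
v=5: a=5^-2·(≡3), b=5^0·(≡3) mod 5; (3|5)=-1, (3|5)=-1; (−1)^{-2·0·2}·(-1)^0·(-1)^-2 = +1.
v=3: a=3^2·(≡2), b=3^-1·(≡1) mod 3; (2|3)=-1, (1|3)=+1; (−1)^{2·-1·1}·(-1)^-1·(+1)^2 = -1.
v=∞: 23 > 0 and -78 < 0  ⇒  (a,b)_∞ = +1.
v=11: a=11^6·(≡9), b=11^2·(≡8) mod 11; (9|11)=+1, (8|11)=-1; (−1)^{6·2·5}·(+1)^2·(-1)^6 = +1.
v=13: a=13^2·(≡10), b=13^1·(≡6) mod 13; (10|13)=+1, (6|13)=-1; (−1)^{2·1·6}·(+1)^1·(-1)^2 = +1.
v=2: v_2(a)=-18, v_2(b)=-9; units ≡ 7, 1 (mod 8); ε·ε+αω+βω = 1·0+-18·0+-9·0 ≡ 0  ⇒  (a,b)_2 = +1.
v=7: a=7^2·(≡1), b=7^2·(≡3) mod 7; (1|7)=+1, (3|7)=-1; (−1)^{2·2·3}·(+1)^2·(-1)^2 = +1.
v=23: a=23^1·(≡4), b=23^0·(≡10) mod 23; (4|23)=+1, (10|23)=-1; (−1)^{1·0·11}·(+1)^0·(-1)^1 = -1.
Ram(23, -78) = {3, 23}; no ℚ_3-point on the conic.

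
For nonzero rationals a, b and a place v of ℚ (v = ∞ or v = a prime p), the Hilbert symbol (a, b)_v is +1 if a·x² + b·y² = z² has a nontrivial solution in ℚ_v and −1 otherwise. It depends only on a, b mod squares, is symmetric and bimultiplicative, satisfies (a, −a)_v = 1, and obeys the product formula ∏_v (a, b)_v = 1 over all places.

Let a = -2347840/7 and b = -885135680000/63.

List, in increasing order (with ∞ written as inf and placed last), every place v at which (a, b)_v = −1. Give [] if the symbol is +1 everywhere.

Mod squares: a ≡ -256795, b ≡ -46046. Check v ∈ {∞, 2, 3, 5, 7, 11, 13, 23, 29}.
v=∞: -256795 < 0 and -46046 < 0  ⇒  (a,b)_∞ = -1.
v=5: a=5^1·(≡1), b=5^4·(≡4) mod 5; (1|5)=+1, (4|5)=+1; (−1)^{1·4·2}·(+1)^4·(+1)^1 = +1.
v=11: a=11^1·(≡10), b=11^1·(≡4) mod 11; (10|11)=-1, (4|11)=+1; (−1)^{1·1·5}·(-1)^1·(+1)^1 = +1.
v=13: a=13^0·(≡11), b=13^1·(≡5) mod 13; (11|13)=-1, (5|13)=-1; (−1)^{0·1·6}·(-1)^1·(-1)^0 = -1.
v=7: a=7^-1·(≡2), b=7^-1·(≡1) mod 7; (2|7)=+1, (1|7)=+1; (−1)^{-1·-1·3}·(+1)^-1·(+1)^-1 = -1.
v=3: a=3^0·(≡2), b=3^-2·(≡1) mod 3; (2|3)=-1, (1|3)=+1; (−1)^{0·-2·1}·(-1)^-2·(+1)^0 = +1.
v=29: a=29^1·(≡26), b=29^2·(≡7) mod 29; (26|29)=-1, (7|29)=+1; (−1)^{1·2·14}·(-1)^2·(+1)^1 = +1.
v=2: v_2(a)=6, v_2(b)=9; units ≡ 5, 1 (mod 8); ε·ε+αω+βω = 0·0+6·0+9·1 ≡ 1  ⇒  (a,b)_2 = -1.
v=23: a=23^1·(≡9), b=23^1·(≡7) mod 23; (9|23)=+1, (7|23)=-1; (−1)^{1·1·11}·(+1)^1·(-1)^1 = +1.
(-256795, -46046 / ℚ) ramifies at {2, 7, 13, ∞}: a division algebra.

[2, 7, 13, inf]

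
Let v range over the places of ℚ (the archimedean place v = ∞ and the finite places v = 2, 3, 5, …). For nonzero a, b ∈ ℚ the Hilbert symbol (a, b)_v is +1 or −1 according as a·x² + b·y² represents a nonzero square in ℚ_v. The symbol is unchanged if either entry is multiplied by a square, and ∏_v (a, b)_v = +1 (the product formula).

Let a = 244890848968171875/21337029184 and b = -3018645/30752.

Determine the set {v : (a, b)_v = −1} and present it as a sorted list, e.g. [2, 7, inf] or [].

[5, 43]

(a, b) ≡ (43, -10) mod (ℚ^×)²; places V = {2, 3, 5, 7, 19, 31, 37, 43, ∞}.
(a,b)_2: α=-6, β=-5; u≡3, v≡3 (mod 8); ε(u)ε(v)=1·1, αω(v)=-6·1, βω(u)=-5·1; sum ≡ 0  ⇒  +1.
(a,b)_7: α=4, u≡4; β=2, v≡2 (mod 7); (4|7)=+1, (2|7)=+1; sign (−1)^0·+1^2·+1^4 = +1.
(a,b)_37: α=4, u≡14; β=2, v≡3 (mod 37); (14|37)=-1, (3|37)=+1; sign (−1)^0·-1^2·+1^4 = +1.
(a,b)_31: α=-4, u≡11; β=-2, v≡11 (mod 31); (11|31)=-1, (11|31)=-1; sign (−1)^0·-1^-2·-1^-4 = +1.
(a,b)_43: α=1, u≡6; β=0, v≡12 (mod 43); (6|43)=+1, (12|43)=-1; sign (−1)^0·+1^0·-1^1 = -1.
(a,b)_19: α=-2, u≡6; β=0, v≡17 (mod 19); (6|19)=+1, (17|19)=+1; sign (−1)^0·+1^0·+1^-2 = +1.
(a,b)_3: α=4, u≡1; β=2, v≡2 (mod 3); (1|3)=+1, (2|3)=-1; sign (−1)^0·+1^2·-1^4 = +1.
(a,b)_∞: sgn(43)=+, sgn(-10)=−, so +1.
(a,b)_5: α=6, u≡2; β=1, v≡3 (mod 5); (2|5)=-1, (3|5)=-1; sign (−1)^0·-1^1·-1^6 = -1.
|Ram(43, -10)| = 2, even; anisotropic at {5, 43}.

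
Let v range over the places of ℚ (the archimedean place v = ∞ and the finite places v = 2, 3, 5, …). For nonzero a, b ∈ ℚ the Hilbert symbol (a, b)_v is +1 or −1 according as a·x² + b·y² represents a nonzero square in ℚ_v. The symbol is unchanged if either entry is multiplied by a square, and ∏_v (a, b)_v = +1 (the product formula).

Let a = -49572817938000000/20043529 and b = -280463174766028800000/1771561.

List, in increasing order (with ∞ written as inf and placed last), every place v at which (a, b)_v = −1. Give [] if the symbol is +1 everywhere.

Mod squares: a ≡ -2, b ≡ -1105. Check v ∈ {∞, 2, 3, 5, 7, 11, 13, 17, 37}.
v=17: a=17^2·(≡9), b=17^3·(≡11) mod 17; (9|17)=+1, (11|17)=-1; (−1)^{2·3·8}·(+1)^3·(-1)^2 = +1.
v=37: a=37^-2·(≡31), b=37^0·(≡5) mod 37; (31|37)=-1, (5|37)=-1; (−1)^{-2·0·18}·(-1)^0·(-1)^-2 = +1.
v=3: a=3^6·(≡1), b=3^6·(≡2) mod 3; (1|3)=+1, (2|3)=-1; (−1)^{6·6·1}·(+1)^6·(-1)^6 = +1.
v=2: v_2(a)=7, v_2(b)=14; units ≡ 7, 7 (mod 8); ε·ε+αω+βω = 1·1+7·0+14·0 ≡ 1  ⇒  (a,b)_2 = -1.
v=7: a=7^6·(≡5), b=7^6·(≡2) mod 7; (5|7)=-1, (2|7)=+1; (−1)^{6·6·3}·(-1)^6·(+1)^6 = +1.
v=∞: -2 < 0 and -1105 < 0  ⇒  (a,b)_∞ = -1.
v=5: a=5^6·(≡2), b=5^5·(≡4) mod 5; (2|5)=-1, (4|5)=+1; (−1)^{6·5·2}·(-1)^5·(+1)^6 = -1.
v=13: a=13^0·(≡7), b=13^1·(≡7) mod 13; (7|13)=-1, (7|13)=-1; (−1)^{0·1·6}·(-1)^1·(-1)^0 = -1.
v=11: a=11^-4·(≡1), b=11^-6·(≡7) mod 11; (1|11)=+1, (7|11)=-1; (−1)^{-4·-6·5}·(+1)^-6·(-1)^-4 = +1.
(-2, -1105 / ℚ) ramifies at {2, 5, 13, ∞}: a division algebra.

[2, 5, 13, inf]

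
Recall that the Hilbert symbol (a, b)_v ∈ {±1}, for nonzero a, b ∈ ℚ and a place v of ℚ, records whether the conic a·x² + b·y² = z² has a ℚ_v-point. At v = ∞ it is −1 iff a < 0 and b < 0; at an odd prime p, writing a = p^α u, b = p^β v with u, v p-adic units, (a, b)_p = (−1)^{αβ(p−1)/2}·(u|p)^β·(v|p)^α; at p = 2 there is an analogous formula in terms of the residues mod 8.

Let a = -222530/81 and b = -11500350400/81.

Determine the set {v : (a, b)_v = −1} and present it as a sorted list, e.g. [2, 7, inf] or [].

[17, inf]

Mod squares: a ≡ -770, b ≡ -24871. Check v ∈ {∞, 2, 3, 5, 7, 11, 17, 19}.
v=17: a=17^2·(≡14), b=17^3·(≡9) mod 17; (14|17)=-1, (9|17)=+1; (−1)^{2·3·8}·(-1)^3·(+1)^2 = -1.
v=∞: -770 < 0 and -24871 < 0  ⇒  (a,b)_∞ = -1.
v=19: a=19^0·(≡11), b=19^1·(≡14) mod 19; (11|19)=+1, (14|19)=-1; (−1)^{0·1·9}·(+1)^1·(-1)^0 = +1.
v=5: a=5^1·(≡4), b=5^2·(≡4) mod 5; (4|5)=+1, (4|5)=+1; (−1)^{1·2·2}·(+1)^2·(+1)^1 = +1.
v=7: a=7^1·(≡1), b=7^1·(≡6) mod 7; (1|7)=+1, (6|7)=-1; (−1)^{1·1·3}·(+1)^1·(-1)^1 = +1.
v=3: a=3^-4·(≡1), b=3^-4·(≡2) mod 3; (1|3)=+1, (2|3)=-1; (−1)^{-4·-4·1}·(+1)^-4·(-1)^-4 = +1.
v=2: v_2(a)=1, v_2(b)=6; units ≡ 7, 1 (mod 8); ε·ε+αω+βω = 1·0+1·0+6·0 ≡ 0  ⇒  (a,b)_2 = +1.
v=11: a=11^1·(≡8), b=11^1·(≡5) mod 11; (8|11)=-1, (5|11)=+1; (−1)^{1·1·5}·(-1)^1·(+1)^1 = +1.
|Ram(-770, -24871)| = 2, even; anisotropic at {17, ∞}.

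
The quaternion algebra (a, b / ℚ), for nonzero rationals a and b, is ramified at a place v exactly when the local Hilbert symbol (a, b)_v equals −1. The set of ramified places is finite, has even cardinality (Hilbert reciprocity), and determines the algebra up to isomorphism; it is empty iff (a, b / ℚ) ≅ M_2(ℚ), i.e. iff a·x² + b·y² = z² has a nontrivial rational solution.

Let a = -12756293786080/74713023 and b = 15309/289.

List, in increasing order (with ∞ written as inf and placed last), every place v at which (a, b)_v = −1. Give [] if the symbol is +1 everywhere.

(a, b) ≡ (-46690, 21) mod (ℚ^×)²; places V = {2, 3, 5, 7, 11, 13, 17, 23, 29, ∞}.
(a,b)_∞: sgn(-46690)=−, sgn(21)=+, so +1.
(a,b)_29: α=5, u≡18; β=0, v≡3 (mod 29); (18|29)=-1, (3|29)=-1; sign (−1)^0·-1^0·-1^5 = -1.
(a,b)_7: α=-1, u≡4; β=1, v≡5 (mod 7); (4|7)=+1, (5|7)=-1; sign (−1)^1·+1^1·-1^-1 = +1.
(a,b)_23: α=1, u≡22; β=0, v≡17 (mod 23); (22|23)=-1, (17|23)=-1; sign (−1)^0·-1^0·-1^1 = -1.
(a,b)_11: α=-4, u≡9; β=0, v≡10 (mod 11); (9|11)=+1, (10|11)=-1; sign (−1)^0·+1^0·-1^-4 = +1.
(a,b)_13: α=2, u≡7; β=0, v≡7 (mod 13); (7|13)=-1, (7|13)=-1; sign (−1)^0·-1^0·-1^2 = +1.
(a,b)_5: α=1, u≡3; β=0, v≡1 (mod 5); (3|5)=-1, (1|5)=+1; sign (−1)^0·-1^0·+1^1 = +1.
(a,b)_17: α=0, u≡2; β=-2, v≡9 (mod 17); (2|17)=+1, (9|17)=+1; sign (−1)^0·+1^-2·+1^0 = +1.
(a,b)_2: α=5, β=0; u≡7, v≡5 (mod 8); ε(u)ε(v)=1·0, αω(v)=5·1, βω(u)=0·0; sum ≡ 1  ⇒  -1.
(a,b)_3: α=-6, u≡2; β=7, v≡1 (mod 3); (2|3)=-1, (1|3)=+1; sign (−1)^0·-1^7·+1^-6 = -1.
|Ram(-46690, 21)| = 4, even; anisotropic at {2, 3, 23, 29}.

[2, 3, 23, 29]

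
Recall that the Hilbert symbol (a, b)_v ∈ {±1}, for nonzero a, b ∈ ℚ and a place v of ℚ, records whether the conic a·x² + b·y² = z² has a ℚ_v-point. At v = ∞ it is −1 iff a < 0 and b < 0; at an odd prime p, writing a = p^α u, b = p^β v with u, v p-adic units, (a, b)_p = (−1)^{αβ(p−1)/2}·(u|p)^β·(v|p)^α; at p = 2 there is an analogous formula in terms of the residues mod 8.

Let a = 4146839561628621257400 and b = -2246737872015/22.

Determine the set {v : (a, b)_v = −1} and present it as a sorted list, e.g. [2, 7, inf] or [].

(a, b) ≡ (13566, -170170) mod (ℚ^×)²; places V = {2, 3, 5, 7, 11, 13, 17, 19, 23, ∞}.
(a,b)_17: α=3, u≡15; β=1, v≡7 (mod 17); (15|17)=+1, (7|17)=-1; sign (−1)^0·+1^1·-1^3 = -1.
(a,b)_7: α=3, u≡6; β=1, v≡4 (mod 7); (6|7)=-1, (4|7)=+1; sign (−1)^1·-1^1·+1^3 = +1.
(a,b)_∞: sgn(13566)=+, sgn(-170170)=−, so +1.
(a,b)_23: α=0, u≡5; β=2, v≡14 (mod 23); (5|23)=-1, (14|23)=-1; sign (−1)^0·-1^2·-1^0 = +1.
(a,b)_11: α=2, u≡9; β=-1, v≡6 (mod 11); (9|11)=+1, (6|11)=-1; sign (−1)^0·+1^-1·-1^2 = +1.
(a,b)_13: α=2, u≡7; β=3, v≡10 (mod 13); (7|13)=-1, (10|13)=+1; sign (−1)^0·-1^3·+1^2 = -1.
(a,b)_19: α=5, u≡4; β=2, v≡2 (mod 19); (4|19)=+1, (2|19)=-1; sign (−1)^0·+1^2·-1^5 = -1.
(a,b)_3: α=5, u≡1; β=2, v≡2 (mod 3); (1|3)=+1, (2|3)=-1; sign (−1)^0·+1^2·-1^5 = -1.
(a,b)_5: α=2, u≡1; β=1, v≡1 (mod 5); (1|5)=+1, (1|5)=+1; sign (−1)^0·+1^1·+1^2 = +1.
(a,b)_2: α=3, β=-1; u≡7, v≡3 (mod 8); ε(u)ε(v)=1·1, αω(v)=3·1, βω(u)=-1·0; sum ≡ 0  ⇒  +1.
(13566, -170170 / ℚ) ramifies at {3, 13, 17, 19}: a division algebra.

[3, 13, 17, 19]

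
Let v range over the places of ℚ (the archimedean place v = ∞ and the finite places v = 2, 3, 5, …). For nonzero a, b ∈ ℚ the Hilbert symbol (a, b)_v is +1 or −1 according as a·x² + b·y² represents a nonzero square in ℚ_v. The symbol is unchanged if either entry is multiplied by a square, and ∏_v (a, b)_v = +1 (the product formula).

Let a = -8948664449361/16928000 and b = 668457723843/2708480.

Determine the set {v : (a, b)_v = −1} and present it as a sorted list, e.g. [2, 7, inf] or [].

[2, 5, 7, 17]

(a, b) ≡ (-23205, 7735) mod (ℚ^×)²; places V = {2, 3, 5, 7, 13, 17, 23, 41, ∞}.
(a,b)_23: α=-2, u≡18; β=-2, v≡14 (mod 23); (18|23)=+1, (14|23)=-1; sign (−1)^0·+1^-2·-1^-2 = +1.
(a,b)_2: α=-8, β=-10; u≡3, v≡7 (mod 8); ε(u)ε(v)=1·1, αω(v)=-8·0, βω(u)=-10·1; sum ≡ 1  ⇒  -1.
(a,b)_17: α=3, u≡7; β=1, v≡16 (mod 17); (7|17)=-1, (16|17)=+1; sign (−1)^0·-1^1·+1^3 = -1.
(a,b)_3: α=5, u≡2; β=2, v≡1 (mod 3); (2|3)=-1, (1|3)=+1; sign (−1)^0·-1^2·+1^5 = +1.
(a,b)_41: α=2, u≡23; β=2, v≡30 (mod 41); (23|41)=+1, (30|41)=-1; sign (−1)^0·+1^2·-1^2 = +1.
(a,b)_5: α=-3, u≡1; β=-1, v≡3 (mod 5); (1|5)=+1, (3|5)=-1; sign (−1)^0·+1^-1·-1^-3 = -1.
(a,b)_13: α=1, u≡1; β=5, v≡9 (mod 13); (1|13)=+1, (9|13)=+1; sign (−1)^0·+1^5·+1^1 = +1.
(a,b)_7: α=3, u≡6; β=1, v≡3 (mod 7); (6|7)=-1, (3|7)=-1; sign (−1)^1·-1^1·-1^3 = -1.
(a,b)_∞: sgn(-23205)=−, sgn(7735)=+, so +1.
Ram(-23205, 7735) = {2, 5, 7, 17}; no ℚ_2-point on the conic.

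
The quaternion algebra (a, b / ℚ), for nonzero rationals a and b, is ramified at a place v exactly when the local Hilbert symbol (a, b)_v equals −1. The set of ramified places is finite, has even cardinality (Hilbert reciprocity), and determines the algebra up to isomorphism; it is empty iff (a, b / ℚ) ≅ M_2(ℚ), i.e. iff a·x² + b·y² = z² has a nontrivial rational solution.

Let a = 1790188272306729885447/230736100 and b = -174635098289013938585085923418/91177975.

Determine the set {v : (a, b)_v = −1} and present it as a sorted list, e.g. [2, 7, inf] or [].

[23, 31]

(a, b) ≡ (23, -375782) mod (ℚ^×)²; places V = {2, 3, 5, 7, 11, 13, 17, 19, 23, 29, 31, ∞}.
(a,b)_∞: sgn(23)=+, sgn(-375782)=−, so +1.
(a,b)_11: α=4, u≡9; β=3, v≡1 (mod 11); (9|11)=+1, (1|11)=+1; sign (−1)^0·+1^3·+1^4 = +1.
(a,b)_31: α=-2, u≡24; β=-1, v≡6 (mod 31); (24|31)=-1, (6|31)=-1; sign (−1)^0·-1^-1·-1^-2 = -1.
(a,b)_2: α=-2, β=1; u≡7, v≡5 (mod 8); ε(u)ε(v)=1·0, αω(v)=-2·1, βω(u)=1·0; sum ≡ 0  ⇒  +1.
(a,b)_23: α=1, u≡12; β=2, v≡14 (mod 23); (12|23)=+1, (14|23)=-1; sign (−1)^0·+1^2·-1^1 = -1.
(a,b)_29: α=4, u≡16; β=3, v≡22 (mod 29); (16|29)=+1, (22|29)=+1; sign (−1)^0·+1^3·+1^4 = +1.
(a,b)_17: α=0, u≡12; β=2, v≡14 (mod 17); (12|17)=-1, (14|17)=-1; sign (−1)^0·-1^2·-1^0 = +1.
(a,b)_7: α=-4, u≡1; β=-6, v≡6 (mod 7); (1|7)=+1, (6|7)=-1; sign (−1)^0·+1^-6·-1^-4 = +1.
(a,b)_19: α=2, u≡4; β=3, v≡9 (mod 19); (4|19)=+1, (9|19)=+1; sign (−1)^0·+1^3·+1^2 = +1.
(a,b)_3: α=6, u≡2; β=12, v≡1 (mod 3); (2|3)=-1, (1|3)=+1; sign (−1)^0·-1^12·+1^6 = +1.
(a,b)_5: α=-2, u≡3; β=-2, v≡3 (mod 5); (3|5)=-1, (3|5)=-1; sign (−1)^0·-1^-2·-1^-2 = +1.
(a,b)_13: α=4, u≡12; β=6, v≡10 (mod 13); (12|13)=+1, (10|13)=+1; sign (−1)^0·+1^6·+1^4 = +1.
Ram(23, -375782) = {23, 31}; no ℚ_23-point on the conic.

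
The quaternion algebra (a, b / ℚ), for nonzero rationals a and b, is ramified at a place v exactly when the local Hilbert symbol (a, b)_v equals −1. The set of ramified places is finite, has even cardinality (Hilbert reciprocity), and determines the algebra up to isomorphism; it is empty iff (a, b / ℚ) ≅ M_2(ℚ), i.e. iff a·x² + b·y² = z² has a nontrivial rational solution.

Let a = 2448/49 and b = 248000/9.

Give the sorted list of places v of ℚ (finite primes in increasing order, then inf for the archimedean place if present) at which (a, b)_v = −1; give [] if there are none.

[5, 31]

(a, b) ≡ (17, 155) mod (ℚ^×)²; places V = {2, 3, 5, 7, 17, 31, ∞}.
(a,b)_5: α=0, u≡2; β=3, v≡1 (mod 5); (2|5)=-1, (1|5)=+1; sign (−1)^0·-1^3·+1^0 = -1.
(a,b)_2: α=4, β=6; u≡1, v≡3 (mod 8); ε(u)ε(v)=0·1, αω(v)=4·1, βω(u)=6·0; sum ≡ 0  ⇒  +1.
(a,b)_∞: sgn(17)=+, sgn(155)=+, so +1.
(a,b)_17: α=1, u≡13; β=0, v≡8 (mod 17); (13|17)=+1, (8|17)=+1; sign (−1)^0·+1^0·+1^1 = +1.
(a,b)_3: α=2, u≡2; β=-2, v≡2 (mod 3); (2|3)=-1, (2|3)=-1; sign (−1)^0·-1^-2·-1^2 = +1.
(a,b)_31: α=0, u≡12; β=1, v≡14 (mod 31); (12|31)=-1, (14|31)=+1; sign (−1)^0·-1^1·+1^0 = -1.
(a,b)_7: α=-2, u≡5; β=0, v≡2 (mod 7); (5|7)=-1, (2|7)=+1; sign (−1)^0·-1^0·+1^-2 = +1.
(17, 155 / ℚ) ramifies at {5, 31}: a division algebra.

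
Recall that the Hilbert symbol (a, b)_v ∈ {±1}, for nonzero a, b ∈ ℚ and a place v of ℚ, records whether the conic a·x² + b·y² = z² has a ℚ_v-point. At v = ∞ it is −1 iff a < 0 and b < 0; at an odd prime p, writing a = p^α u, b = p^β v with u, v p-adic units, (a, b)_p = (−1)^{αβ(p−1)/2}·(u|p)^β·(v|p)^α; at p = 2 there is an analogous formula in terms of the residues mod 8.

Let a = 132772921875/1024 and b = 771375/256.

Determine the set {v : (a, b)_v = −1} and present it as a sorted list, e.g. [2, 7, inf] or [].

Mod squares: a ≡ 3, b ≡ 255. Check v ∈ {∞, 2, 3, 5, 11, 17}.
v=5: a=5^6·(≡3), b=5^3·(≡1) mod 5; (3|5)=-1, (1|5)=+1; (−1)^{6·3·2}·(-1)^3·(+1)^6 = -1.
v=∞: 3 > 0 and 255 > 0  ⇒  (a,b)_∞ = +1.
v=17: a=17^2·(≡5), b=17^1·(≡2) mod 17; (5|17)=-1, (2|17)=+1; (−1)^{2·1·8}·(-1)^1·(+1)^2 = -1.
v=2: v_2(a)=-10, v_2(b)=-8; units ≡ 3, 7 (mod 8); ε·ε+αω+βω = 1·1+-10·0+-8·1 ≡ 1  ⇒  (a,b)_2 = -1.
v=3: a=3^5·(≡1), b=3^1·(≡1) mod 3; (1|3)=+1, (1|3)=+1; (−1)^{5·1·1}·(+1)^1·(+1)^5 = -1.
v=11: a=11^2·(≡4), b=11^2·(≡2) mod 11; (4|11)=+1, (2|11)=-1; (−1)^{2·2·5}·(+1)^2·(-1)^2 = +1.
|Ram(3, 255)| = 4, even; anisotropic at {2, 3, 5, 17}.

[2, 3, 5, 17]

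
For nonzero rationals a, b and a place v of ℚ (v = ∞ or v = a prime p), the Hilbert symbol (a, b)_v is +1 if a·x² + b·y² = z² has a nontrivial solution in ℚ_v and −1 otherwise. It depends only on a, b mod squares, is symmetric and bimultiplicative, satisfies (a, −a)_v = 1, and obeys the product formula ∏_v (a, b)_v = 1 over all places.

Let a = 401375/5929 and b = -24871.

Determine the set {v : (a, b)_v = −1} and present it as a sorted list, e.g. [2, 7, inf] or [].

[11, 17]

(a, b) ≡ (95, -24871) mod (ℚ^×)²; places V = {2, 5, 7, 11, 13, 17, 19, ∞}.
(a,b)_2: α=0, β=0; u≡7, v≡1 (mod 8); ε(u)ε(v)=1·0, αω(v)=0·0, βω(u)=0·0; sum ≡ 0  ⇒  +1.
(a,b)_7: α=-2, u≡1; β=1, v≡3 (mod 7); (1|7)=+1, (3|7)=-1; sign (−1)^0·+1^1·-1^-2 = +1.
(a,b)_13: α=2, u≡9; β=0, v≡11 (mod 13); (9|13)=+1, (11|13)=-1; sign (−1)^0·+1^0·-1^2 = +1.
(a,b)_19: α=1, u≡16; β=1, v≡2 (mod 19); (16|19)=+1, (2|19)=-1; sign (−1)^1·+1^1·-1^1 = +1.
(a,b)_∞: sgn(95)=+, sgn(-24871)=−, so +1.
(a,b)_5: α=3, u≡4; β=0, v≡4 (mod 5); (4|5)=+1, (4|5)=+1; sign (−1)^0·+1^0·+1^3 = +1.
(a,b)_17: α=0, u≡3; β=1, v≡16 (mod 17); (3|17)=-1, (16|17)=+1; sign (−1)^0·-1^1·+1^0 = -1.
(a,b)_11: α=-2, u≡8; β=1, v≡5 (mod 11); (8|11)=-1, (5|11)=+1; sign (−1)^0·-1^1·+1^-2 = -1.
Ram(95, -24871) = {11, 17}; no ℚ_11-point on the conic.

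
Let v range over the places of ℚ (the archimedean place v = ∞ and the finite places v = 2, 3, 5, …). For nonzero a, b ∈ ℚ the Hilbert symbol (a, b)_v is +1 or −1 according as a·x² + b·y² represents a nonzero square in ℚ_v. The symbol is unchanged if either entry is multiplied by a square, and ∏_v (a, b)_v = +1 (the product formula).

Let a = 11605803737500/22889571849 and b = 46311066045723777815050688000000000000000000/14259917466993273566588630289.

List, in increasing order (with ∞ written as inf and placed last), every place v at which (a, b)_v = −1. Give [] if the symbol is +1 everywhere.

[2, 5, 17, 23]

Mod squares: a ≡ 3655, b ≡ 184943. Check v ∈ {∞, 2, 3, 5, 7, 11, 17, 23, 29, 37, 43, 47}.
v=7: a=7^4·(≡1), b=7^12·(≡3) mod 7; (1|7)=+1, (3|7)=-1; (−1)^{4·12·3}·(+1)^12·(-1)^4 = +1.
v=47: a=47^-2·(≡27), b=47^-6·(≡38) mod 47; (27|47)=+1, (38|47)=-1; (−1)^{-2·-6·23}·(+1)^-6·(-1)^-2 = +1.
v=17: a=17^1·(≡7), b=17^3·(≡1) mod 17; (7|17)=-1, (1|17)=+1; (−1)^{1·3·8}·(-1)^3·(+1)^1 = -1.
v=43: a=43^1·(≡22), b=43^3·(≡24) mod 43; (22|43)=-1, (24|43)=+1; (−1)^{1·3·21}·(-1)^3·(+1)^1 = +1.
v=3: a=3^-2·(≡1), b=3^-6·(≡2) mod 3; (1|3)=+1, (2|3)=-1; (−1)^{-2·-6·1}·(+1)^-6·(-1)^-2 = +1.
v=2: v_2(a)=2, v_2(b)=24; units ≡ 7, 7 (mod 8); ε·ε+αω+βω = 1·1+2·0+24·0 ≡ 1  ⇒  (a,b)_2 = -1.
v=11: a=11^0·(≡5), b=11^1·(≡9) mod 11; (5|11)=+1, (9|11)=+1; (−1)^{0·1·5}·(+1)^1·(+1)^0 = +1.
v=23: a=23^2·(≡11), b=23^3·(≡5) mod 23; (11|23)=-1, (5|23)=-1; (−1)^{2·3·11}·(-1)^3·(-1)^2 = -1.
v=29: a=29^-2·(≡1), b=29^-4·(≡17) mod 29; (1|29)=+1, (17|29)=-1; (−1)^{-2·-4·14}·(+1)^-4·(-1)^-2 = +1.
v=∞: 3655 > 0 and 184943 > 0  ⇒  (a,b)_∞ = +1.
v=5: a=5^5·(≡4), b=5^18·(≡3) mod 5; (4|5)=+1, (3|5)=-1; (−1)^{5·18·2}·(+1)^18·(-1)^5 = -1.
v=37: a=37^-2·(≡5), b=37^-6·(≡8) mod 37; (5|37)=-1, (8|37)=-1; (−1)^{-2·-6·18}·(-1)^-6·(-1)^-2 = +1.
|Ram(3655, 184943)| = 4, even; anisotropic at {2, 5, 17, 23}.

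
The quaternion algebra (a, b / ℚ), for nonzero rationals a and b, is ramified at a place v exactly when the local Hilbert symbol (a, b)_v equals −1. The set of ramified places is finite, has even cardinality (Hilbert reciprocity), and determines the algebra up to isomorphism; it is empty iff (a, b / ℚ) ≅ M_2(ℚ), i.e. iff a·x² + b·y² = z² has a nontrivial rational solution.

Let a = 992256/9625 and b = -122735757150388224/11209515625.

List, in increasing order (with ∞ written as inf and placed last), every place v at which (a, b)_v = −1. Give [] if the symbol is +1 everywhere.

Mod squares: a ≡ 373065, b ≡ -19. Check v ∈ {∞, 2, 3, 5, 7, 11, 17, 19}.
v=3: a=3^1·(≡2), b=3^10·(≡2) mod 3; (2|3)=-1, (2|3)=-1; (−1)^{1·10·1}·(-1)^10·(-1)^1 = -1.
v=11: a=11^-1·(≡2), b=11^-4·(≡5) mod 11; (2|11)=-1, (5|11)=+1; (−1)^{-1·-4·5}·(-1)^-4·(+1)^-1 = +1.
v=∞: 373065 > 0 and -19 < 0  ⇒  (a,b)_∞ = +1.
v=5: a=5^-3·(≡3), b=5^-6·(≡4) mod 5; (3|5)=-1, (4|5)=+1; (−1)^{-3·-6·2}·(-1)^-6·(+1)^-3 = +1.
v=17: a=17^1·(≡8), b=17^2·(≡13) mod 17; (8|17)=+1, (13|17)=+1; (−1)^{1·2·8}·(+1)^2·(+1)^1 = +1.
v=19: a=19^1·(≡8), b=19^3·(≡13) mod 19; (8|19)=-1, (13|19)=-1; (−1)^{1·3·9}·(-1)^3·(-1)^1 = -1.
v=7: a=7^-1·(≡2), b=7^-2·(≡1) mod 7; (2|7)=+1, (1|7)=+1; (−1)^{-1·-2·3}·(+1)^-2·(+1)^-1 = +1.
v=2: v_2(a)=10, v_2(b)=20; units ≡ 1, 5 (mod 8); ε·ε+αω+βω = 0·0+10·1+20·0 ≡ 0  ⇒  (a,b)_2 = +1.
(373065, -19 / ℚ) ramifies at {3, 19}: a division algebra.

[3, 19]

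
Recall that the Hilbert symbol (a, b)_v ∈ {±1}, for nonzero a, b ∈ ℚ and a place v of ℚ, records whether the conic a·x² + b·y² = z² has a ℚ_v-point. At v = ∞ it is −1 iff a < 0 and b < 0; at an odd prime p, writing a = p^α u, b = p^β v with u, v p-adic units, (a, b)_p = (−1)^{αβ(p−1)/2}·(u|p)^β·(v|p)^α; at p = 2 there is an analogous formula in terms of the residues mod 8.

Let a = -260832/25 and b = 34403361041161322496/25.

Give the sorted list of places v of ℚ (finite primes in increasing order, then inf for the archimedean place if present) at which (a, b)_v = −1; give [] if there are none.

[11, 13]

Mod squares: a ≡ -16302, b ≡ 7901311. Check v ∈ {∞, 2, 3, 5, 11, 13, 17, 19, 29, 31, 47}.
v=11: a=11^1·(≡5), b=11^3·(≡4) mod 11; (5|11)=+1, (4|11)=+1; (−1)^{1·3·5}·(+1)^3·(+1)^1 = -1.
v=29: a=29^0·(≡16), b=29^1·(≡16) mod 29; (16|29)=+1, (16|29)=+1; (−1)^{0·1·14}·(+1)^1·(+1)^0 = +1.
v=31: a=31^0·(≡10), b=31^1·(≡22) mod 31; (10|31)=+1, (22|31)=-1; (−1)^{0·1·15}·(+1)^1·(-1)^0 = +1.
v=3: a=3^1·(≡2), b=3^2·(≡1) mod 3; (2|3)=-1, (1|3)=+1; (−1)^{1·2·1}·(-1)^2·(+1)^1 = +1.
v=47: a=47^0·(≡12), b=47^1·(≡11) mod 47; (12|47)=+1, (11|47)=-1; (−1)^{0·1·23}·(+1)^1·(-1)^0 = +1.
v=19: a=19^1·(≡11), b=19^2·(≡5) mod 19; (11|19)=+1, (5|19)=+1; (−1)^{1·2·9}·(+1)^2·(+1)^1 = +1.
v=17: a=17^0·(≡2), b=17^1·(≡7) mod 17; (2|17)=+1, (7|17)=-1; (−1)^{0·1·8}·(+1)^1·(-1)^0 = +1.
v=13: a=13^1·(≡5), b=13^2·(≡11) mod 13; (5|13)=-1, (11|13)=-1; (−1)^{1·2·6}·(-1)^2·(-1)^1 = -1.
v=2: v_2(a)=5, v_2(b)=16; units ≡ 1, 7 (mod 8); ε·ε+αω+βω = 0·1+5·0+16·0 ≡ 0  ⇒  (a,b)_2 = +1.
v=∞: -16302 < 0 and 7901311 > 0  ⇒  (a,b)_∞ = +1.
v=5: a=5^-2·(≡3), b=5^-2·(≡1) mod 5; (3|5)=-1, (1|5)=+1; (−1)^{-2·-2·2}·(-1)^-2·(+1)^-2 = +1.
|Ram(-16302, 7901311)| = 2, even; anisotropic at {11, 13}.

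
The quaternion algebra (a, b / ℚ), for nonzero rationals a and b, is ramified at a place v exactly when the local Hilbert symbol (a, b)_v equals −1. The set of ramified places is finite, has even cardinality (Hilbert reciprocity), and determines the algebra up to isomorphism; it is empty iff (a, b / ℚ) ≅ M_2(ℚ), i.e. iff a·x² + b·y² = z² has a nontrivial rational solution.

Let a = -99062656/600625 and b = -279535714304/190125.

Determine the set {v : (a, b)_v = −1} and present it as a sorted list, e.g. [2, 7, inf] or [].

(a, b) ≡ (-2926, -35530) mod (ℚ^×)²; places V = {2, 3, 5, 7, 11, 13, 17, 19, 23, 31, ∞}.
(a,b)_13: α=0, u≡4; β=-2, v≡9 (mod 13); (4|13)=+1, (9|13)=+1; sign (−1)^0·+1^-2·+1^0 = +1.
(a,b)_2: α=7, β=15; u≡1, v≡3 (mod 8); ε(u)ε(v)=0·1, αω(v)=7·1, βω(u)=15·0; sum ≡ 1  ⇒  -1.
(a,b)_23: α=2, u≡16; β=0, v≡7 (mod 23); (16|23)=+1, (7|23)=-1; sign (−1)^0·+1^0·-1^2 = +1.
(a,b)_11: α=1, u≡5; β=1, v≡1 (mod 11); (5|11)=+1, (1|11)=+1; sign (−1)^1·+1^1·+1^1 = -1.
(a,b)_31: α=-2, u≡9; β=0, v≡22 (mod 31); (9|31)=+1, (22|31)=-1; sign (−1)^0·+1^0·-1^-2 = +1.
(a,b)_19: α=1, u≡5; β=1, v≡16 (mod 19); (5|19)=+1, (16|19)=+1; sign (−1)^1·+1^1·+1^1 = -1.
(a,b)_3: α=0, u≡2; β=-2, v≡2 (mod 3); (2|3)=-1, (2|3)=-1; sign (−1)^0·-1^-2·-1^0 = +1.
(a,b)_7: α=1, u≡2; β=4, v≡2 (mod 7); (2|7)=+1, (2|7)=+1; sign (−1)^0·+1^4·+1^1 = +1.
(a,b)_5: α=-4, u≡4; β=-3, v≡1 (mod 5); (4|5)=+1, (1|5)=+1; sign (−1)^0·+1^-3·+1^-4 = +1.
(a,b)_∞: sgn(-2926)=−, sgn(-35530)=−, so -1.
(a,b)_17: α=0, u≡9; β=1, v≡9 (mod 17); (9|17)=+1, (9|17)=+1; sign (−1)^0·+1^1·+1^0 = +1.
Ram(-2926, -35530) = {2, 11, 19, ∞}; no ℚ_2-point on the conic.

[2, 11, 19, inf]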